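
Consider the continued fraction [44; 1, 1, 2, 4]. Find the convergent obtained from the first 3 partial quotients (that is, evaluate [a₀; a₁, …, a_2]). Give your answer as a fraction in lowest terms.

Start with 1.
1 + 1/(1/1) = 1 + 1/1 = 2/1
44 + 1/(2/1) = 44 + 1/2 = 89/2

89/2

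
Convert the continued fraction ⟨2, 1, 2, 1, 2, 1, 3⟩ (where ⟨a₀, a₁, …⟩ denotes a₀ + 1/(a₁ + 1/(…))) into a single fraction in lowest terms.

Collapse the nested fraction from the inside out:
Start with 3.
1 + 1/(3/1) = 1 + 1/3 = 4/3
2 + 1/(4/3) = 2 + 3/4 = 11/4
1 + 1/(11/4) = 1 + 4/11 = 15/11
2 + 1/(15/11) = 2 + 11/15 = 41/15
1 + 1/(41/15) = 1 + 15/41 = 56/41
2 + 1/(56/41) = 2 + 41/56 = 153/56

153/56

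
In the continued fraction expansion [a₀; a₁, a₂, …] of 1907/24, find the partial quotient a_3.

1907 ÷ 24 → quotient 79, remainder 11
24 ÷ 11 → quotient 2, remainder 2
11 ÷ 2 → quotient 5, remainder 1
2 ÷ 1 → quotient 2, remainder 0

2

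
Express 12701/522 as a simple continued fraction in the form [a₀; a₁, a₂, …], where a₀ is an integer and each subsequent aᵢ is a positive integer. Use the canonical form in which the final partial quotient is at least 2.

⌊12701/522⌋ = 24, remainder 173
⌊522/173⌋ = 3, remainder 3
⌊173/3⌋ = 57, remainder 2
⌊3/2⌋ = 1, remainder 1
⌊2/1⌋ = 2, remainder 0

[24; 3, 57, 1, 2]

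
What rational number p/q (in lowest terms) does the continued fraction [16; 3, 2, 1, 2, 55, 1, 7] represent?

Use the convergent recurrence hₖ = aₖ·hₖ₋₁ + hₖ₋₂ (and likewise for the denominators kₖ):
a_0 = 16: 16/1
a_1 = 3: 49/3
a_2 = 2: 114/7
a_3 = 1: 163/10
a_4 = 2: 440/27
a_5 = 55: 24363/1495
a_6 = 1: 24803/1522
a_7 = 7: 197984/12149

197984/12149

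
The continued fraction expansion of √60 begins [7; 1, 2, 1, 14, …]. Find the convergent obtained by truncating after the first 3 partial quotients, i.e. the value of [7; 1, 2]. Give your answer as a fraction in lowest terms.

23/3

a_0 = 7: 7/1
a_1 = 1: 8/1
a_2 = 2: 23/3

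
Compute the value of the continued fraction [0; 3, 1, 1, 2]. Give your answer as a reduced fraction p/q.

5/18

Work from the innermost term outward:
Start with 2.
1 + 1/(2/1) = 1 + 1/2 = 3/2
1 + 1/(3/2) = 1 + 2/3 = 5/3
3 + 1/(5/3) = 3 + 3/5 = 18/5
0 + 1/(18/5) = 0 + 5/18 = 5/18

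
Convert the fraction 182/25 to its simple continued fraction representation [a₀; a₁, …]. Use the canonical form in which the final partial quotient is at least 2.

182 ÷ 25 → quotient 7, remainder 7
25 ÷ 7 → quotient 3, remainder 4
7 ÷ 4 → quotient 1, remainder 3
4 ÷ 3 → quotient 1, remainder 1
3 ÷ 1 → quotient 3, remainder 0

[7; 3, 1, 1, 3]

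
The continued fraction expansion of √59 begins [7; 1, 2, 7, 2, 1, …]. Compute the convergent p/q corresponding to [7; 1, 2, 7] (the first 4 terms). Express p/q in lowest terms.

169/22

Collapse the nested fraction from the inside out:
Start with 7.
2 + 1/(7/1) = 2 + 1/7 = 15/7
1 + 1/(15/7) = 1 + 7/15 = 22/15
7 + 1/(22/15) = 7 + 15/22 = 169/22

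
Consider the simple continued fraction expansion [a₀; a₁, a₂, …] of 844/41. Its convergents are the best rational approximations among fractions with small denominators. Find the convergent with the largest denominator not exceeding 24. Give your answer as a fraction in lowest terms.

a_0 = 20: 20/1  (≤ bound)
a_1 = 1: 21/1  (≤ bound)
a_2 = 1: 41/2  (≤ bound)
a_3 = 2: 103/5  (≤ bound)
a_4 = 2: 247/12  (≤ bound)
a_5 = 3: 844/41  (> 24, stop)

247/12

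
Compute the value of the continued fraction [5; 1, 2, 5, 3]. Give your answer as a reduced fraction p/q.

290/51

Compute successive convergents:
a_0 = 5: 5/1
a_1 = 1: 6/1
a_2 = 2: 17/3
a_3 = 5: 91/16
a_4 = 3: 290/51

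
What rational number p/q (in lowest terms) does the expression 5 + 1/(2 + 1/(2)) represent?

27/5

Build up convergents one term at a time:
a_0 = 5: 5/1
a_1 = 2: 11/2
a_2 = 2: 27/5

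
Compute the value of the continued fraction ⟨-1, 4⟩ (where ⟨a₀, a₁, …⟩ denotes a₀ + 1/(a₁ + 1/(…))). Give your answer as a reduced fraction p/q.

a_0 = -1: -1/1
a_1 = 4: -3/4

-3/4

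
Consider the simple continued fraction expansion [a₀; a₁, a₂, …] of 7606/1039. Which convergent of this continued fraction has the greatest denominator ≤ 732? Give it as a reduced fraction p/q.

571/78

a_0 = 7: 7/1  (≤ bound)
a_1 = 3: 22/3  (≤ bound)
a_2 = 8: 183/25  (≤ bound)
a_3 = 3: 571/78  (≤ bound)
a_4 = 13: 7606/1039  (> 732, stop)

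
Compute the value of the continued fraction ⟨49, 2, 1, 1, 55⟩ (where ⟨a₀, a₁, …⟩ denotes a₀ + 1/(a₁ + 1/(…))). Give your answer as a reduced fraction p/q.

13733/278

Compute successive convergents:
a_0 = 49: 49/1
a_1 = 2: 99/2
a_2 = 1: 148/3
a_3 = 1: 247/5
a_4 = 55: 13733/278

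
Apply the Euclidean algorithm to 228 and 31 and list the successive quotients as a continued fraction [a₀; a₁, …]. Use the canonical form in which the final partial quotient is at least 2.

228 = 7·31 + 11, so a_0 = 7
31 = 2·11 + 9, so a_1 = 2
11 = 1·9 + 2, so a_2 = 1
9 = 4·2 + 1, so a_3 = 4
2 = 2·1 + 0, so a_4 = 2

[7; 2, 1, 4, 2]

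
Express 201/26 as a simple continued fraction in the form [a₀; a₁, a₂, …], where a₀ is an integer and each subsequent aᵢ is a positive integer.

201 = 7·26 + 19, so a_0 = 7
26 = 1·19 + 7, so a_1 = 1
19 = 2·7 + 5, so a_2 = 2
7 = 1·5 + 2, so a_3 = 1
5 = 2·2 + 1, so a_4 = 2
2 = 2·1 + 0, so a_5 = 2

[7; 1, 2, 1, 2, 2]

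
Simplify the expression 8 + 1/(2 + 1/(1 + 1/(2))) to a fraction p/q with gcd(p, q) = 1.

a_0 = 8: 8/1
a_1 = 2: 17/2
a_2 = 1: 25/3
a_3 = 2: 67/8

67/8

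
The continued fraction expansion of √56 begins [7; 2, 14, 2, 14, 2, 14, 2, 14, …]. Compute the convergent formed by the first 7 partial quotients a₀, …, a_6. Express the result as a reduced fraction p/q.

Work from the innermost term outward:
Start with 14.
2 + 1/(14/1) = 2 + 1/14 = 29/14
14 + 1/(29/14) = 14 + 14/29 = 420/29
2 + 1/(420/29) = 2 + 29/420 = 869/420
14 + 1/(869/420) = 14 + 420/869 = 12586/869
2 + 1/(12586/869) = 2 + 869/12586 = 26041/12586
7 + 1/(26041/12586) = 7 + 12586/26041 = 194873/26041

194873/26041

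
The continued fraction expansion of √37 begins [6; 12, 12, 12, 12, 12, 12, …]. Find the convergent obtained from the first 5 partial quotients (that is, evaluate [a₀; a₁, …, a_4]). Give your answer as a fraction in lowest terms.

128766/21169

Use the convergent recurrence hₖ = aₖ·hₖ₋₁ + hₖ₋₂ (and likewise for the denominators kₖ):
a_0 = 6: 6/1
a_1 = 12: 73/12
a_2 = 12: 882/145
a_3 = 12: 10657/1752
a_4 = 12: 128766/21169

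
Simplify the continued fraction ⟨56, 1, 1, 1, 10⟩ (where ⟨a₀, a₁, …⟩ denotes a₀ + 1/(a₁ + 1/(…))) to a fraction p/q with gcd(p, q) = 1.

Build up convergents one term at a time:
a_0 = 56: 56/1
a_1 = 1: 57/1
a_2 = 1: 113/2
a_3 = 1: 170/3
a_4 = 10: 1813/32

1813/32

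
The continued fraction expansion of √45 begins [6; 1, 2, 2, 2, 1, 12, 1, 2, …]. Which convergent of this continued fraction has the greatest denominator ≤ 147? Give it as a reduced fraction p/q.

a_0 = 6: 6/1  (≤ bound)
a_1 = 1: 7/1  (≤ bound)
a_2 = 2: 20/3  (≤ bound)
a_3 = 2: 47/7  (≤ bound)
a_4 = 2: 114/17  (≤ bound)
a_5 = 1: 161/24  (≤ bound)
a_6 = 12: 2046/305  (> 147, stop)

161/24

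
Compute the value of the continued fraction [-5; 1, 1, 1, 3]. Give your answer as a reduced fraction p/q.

Start with 3.
1 + 1/(3/1) = 1 + 1/3 = 4/3
1 + 1/(4/3) = 1 + 3/4 = 7/4
1 + 1/(7/4) = 1 + 4/7 = 11/7
-5 + 1/(11/7) = -5 + 7/11 = -48/11

-48/11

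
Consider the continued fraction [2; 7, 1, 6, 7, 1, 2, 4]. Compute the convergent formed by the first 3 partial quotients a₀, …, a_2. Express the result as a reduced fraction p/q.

a_0 = 2: 2/1
a_1 = 7: 15/7
a_2 = 1: 17/8

17/8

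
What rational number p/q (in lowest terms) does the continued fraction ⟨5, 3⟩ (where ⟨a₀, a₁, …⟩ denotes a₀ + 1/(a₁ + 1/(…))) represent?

Start with 3.
5 + 1/(3/1) = 5 + 1/3 = 16/3

16/3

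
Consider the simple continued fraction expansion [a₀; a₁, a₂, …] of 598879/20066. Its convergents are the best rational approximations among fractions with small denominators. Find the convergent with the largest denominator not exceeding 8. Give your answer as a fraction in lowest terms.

179/6

List convergents until the denominator exceeds the bound:
a_0 = 29: 29/1  (≤ bound)
a_1 = 1: 30/1  (≤ bound)
a_2 = 5: 179/6  (≤ bound)
a_3 = 2: 388/13  (> 8, stop)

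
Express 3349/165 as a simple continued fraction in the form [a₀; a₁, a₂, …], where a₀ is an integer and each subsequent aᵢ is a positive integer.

Run the Euclidean algorithm, recording each quotient:
3349 = 20·165 + 49, so a_0 = 20
165 = 3·49 + 18, so a_1 = 3
49 = 2·18 + 13, so a_2 = 2
18 = 1·13 + 5, so a_3 = 1
13 = 2·5 + 3, so a_4 = 2
5 = 1·3 + 2, so a_5 = 1
3 = 1·2 + 1, so a_6 = 1
2 = 2·1 + 0, so a_7 = 2

[20; 3, 2, 1, 2, 1, 1, 2]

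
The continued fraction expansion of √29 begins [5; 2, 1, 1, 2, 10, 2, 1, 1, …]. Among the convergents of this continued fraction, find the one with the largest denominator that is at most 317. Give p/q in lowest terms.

List convergents until the denominator exceeds the bound:
a_0 = 5: 5/1  (≤ bound)
a_1 = 2: 11/2  (≤ bound)
a_2 = 1: 16/3  (≤ bound)
a_3 = 1: 27/5  (≤ bound)
a_4 = 2: 70/13  (≤ bound)
a_5 = 10: 727/135  (≤ bound)
a_6 = 2: 1524/283  (≤ bound)
a_7 = 1: 2251/418  (> 317, stop)

1524/283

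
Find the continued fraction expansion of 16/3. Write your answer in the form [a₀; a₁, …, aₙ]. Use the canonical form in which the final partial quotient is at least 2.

[5; 3]

⌊16/3⌋ = 5, remainder 1
⌊3/1⌋ = 3, remainder 0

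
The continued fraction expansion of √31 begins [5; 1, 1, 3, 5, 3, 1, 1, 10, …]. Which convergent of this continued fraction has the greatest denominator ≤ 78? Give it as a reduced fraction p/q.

206/37

List convergents until the denominator exceeds the bound:
a_0 = 5: 5/1  (≤ bound)
a_1 = 1: 6/1  (≤ bound)
a_2 = 1: 11/2  (≤ bound)
a_3 = 3: 39/7  (≤ bound)
a_4 = 5: 206/37  (≤ bound)
a_5 = 3: 657/118  (> 78, stop)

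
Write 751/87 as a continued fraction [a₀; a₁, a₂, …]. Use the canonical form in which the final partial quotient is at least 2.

⌊751/87⌋ = 8, remainder 55
⌊87/55⌋ = 1, remainder 32
⌊55/32⌋ = 1, remainder 23
⌊32/23⌋ = 1, remainder 9
⌊23/9⌋ = 2, remainder 5
⌊9/5⌋ = 1, remainder 4
⌊5/4⌋ = 1, remainder 1
⌊4/1⌋ = 4, remainder 0

[8; 1, 1, 1, 2, 1, 1, 4]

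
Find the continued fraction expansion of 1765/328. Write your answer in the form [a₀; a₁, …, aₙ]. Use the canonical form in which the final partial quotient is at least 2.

[5; 2, 1, 1, 1, 1, 1, 15]

1765 = 5·328 + 125, so a_0 = 5
328 = 2·125 + 78, so a_1 = 2
125 = 1·78 + 47, so a_2 = 1
78 = 1·47 + 31, so a_3 = 1
47 = 1·31 + 16, so a_4 = 1
31 = 1·16 + 15, so a_5 = 1
16 = 1·15 + 1, so a_6 = 1
15 = 15·1 + 0, so a_7 = 15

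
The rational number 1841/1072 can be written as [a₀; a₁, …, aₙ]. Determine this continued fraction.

[1; 1, 2, 1, 1, 6, 11, 2]

Run the Euclidean algorithm, recording each quotient:
1841 ÷ 1072 → quotient 1, remainder 769
1072 ÷ 769 → quotient 1, remainder 303
769 ÷ 303 → quotient 2, remainder 163
303 ÷ 163 → quotient 1, remainder 140
163 ÷ 140 → quotient 1, remainder 23
140 ÷ 23 → quotient 6, remainder 2
23 ÷ 2 → quotient 11, remainder 1
2 ÷ 1 → quotient 2, remainder 0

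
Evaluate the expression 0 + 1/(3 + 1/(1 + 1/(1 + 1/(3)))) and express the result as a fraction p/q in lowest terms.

Start with 3.
1 + 1/(3/1) = 1 + 1/3 = 4/3
1 + 1/(4/3) = 1 + 3/4 = 7/4
3 + 1/(7/4) = 3 + 4/7 = 25/7
0 + 1/(25/7) = 0 + 7/25 = 7/25

7/25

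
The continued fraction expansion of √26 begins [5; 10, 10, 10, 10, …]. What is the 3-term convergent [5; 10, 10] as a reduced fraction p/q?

515/101

a_0 = 5: 5/1
a_1 = 10: 51/10
a_2 = 10: 515/101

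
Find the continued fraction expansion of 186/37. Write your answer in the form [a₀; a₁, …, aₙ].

[5; 37]

⌊186/37⌋ = 5, remainder 1
⌊37/1⌋ = 37, remainder 0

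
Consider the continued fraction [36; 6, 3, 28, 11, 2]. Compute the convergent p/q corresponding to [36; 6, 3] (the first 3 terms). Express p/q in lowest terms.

687/19

a_0 = 36: 36/1
a_1 = 6: 217/6
a_2 = 3: 687/19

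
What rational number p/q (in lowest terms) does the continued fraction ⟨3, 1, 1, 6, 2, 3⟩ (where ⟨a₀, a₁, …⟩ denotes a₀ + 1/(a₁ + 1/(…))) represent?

Starting at the tail and folding back:
Start with 3.
2 + 1/(3/1) = 2 + 1/3 = 7/3
6 + 1/(7/3) = 6 + 3/7 = 45/7
1 + 1/(45/7) = 1 + 7/45 = 52/45
1 + 1/(52/45) = 1 + 45/52 = 97/52
3 + 1/(97/52) = 3 + 52/97 = 343/97

343/97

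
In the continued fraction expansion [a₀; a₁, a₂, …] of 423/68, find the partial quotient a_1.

423 = 6·68 + 15, so a_0 = 6
68 = 4·15 + 8, so a_1 = 4

4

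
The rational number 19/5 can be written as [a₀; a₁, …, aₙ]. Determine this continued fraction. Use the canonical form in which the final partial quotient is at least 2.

[3; 1, 4]

19 ÷ 5 → quotient 3, remainder 4
5 ÷ 4 → quotient 1, remainder 1
4 ÷ 1 → quotient 4, remainder 0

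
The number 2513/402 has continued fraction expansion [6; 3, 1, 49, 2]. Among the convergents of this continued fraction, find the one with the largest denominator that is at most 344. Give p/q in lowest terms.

List convergents until the denominator exceeds the bound:
a_0 = 6: 6/1  (≤ bound)
a_1 = 3: 19/3  (≤ bound)
a_2 = 1: 25/4  (≤ bound)
a_3 = 49: 1244/199  (≤ bound)
a_4 = 2: 2513/402  (> 344, stop)

1244/199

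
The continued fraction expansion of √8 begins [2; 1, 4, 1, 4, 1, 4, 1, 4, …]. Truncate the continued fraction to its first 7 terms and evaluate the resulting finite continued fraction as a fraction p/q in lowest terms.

Work from the innermost term outward:
Start with 4.
1 + 1/(4/1) = 1 + 1/4 = 5/4
4 + 1/(5/4) = 4 + 4/5 = 24/5
1 + 1/(24/5) = 1 + 5/24 = 29/24
4 + 1/(29/24) = 4 + 24/29 = 140/29
1 + 1/(140/29) = 1 + 29/140 = 169/140
2 + 1/(169/140) = 2 + 140/169 = 478/169

478/169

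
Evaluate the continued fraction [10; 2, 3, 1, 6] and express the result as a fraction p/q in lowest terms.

637/61

Start with 6.
1 + 1/(6/1) = 1 + 1/6 = 7/6
3 + 1/(7/6) = 3 + 6/7 = 27/7
2 + 1/(27/7) = 2 + 7/27 = 61/27
10 + 1/(61/27) = 10 + 27/61 = 637/61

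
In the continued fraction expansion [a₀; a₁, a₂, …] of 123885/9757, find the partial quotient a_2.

123885 = 12·9757 + 6801, so a_0 = 12
9757 = 1·6801 + 2956, so a_1 = 1
6801 = 2·2956 + 889, so a_2 = 2

2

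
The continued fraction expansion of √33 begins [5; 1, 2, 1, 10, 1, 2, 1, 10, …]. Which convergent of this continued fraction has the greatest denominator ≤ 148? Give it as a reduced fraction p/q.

787/137

a_0 = 5: 5/1  (≤ bound)
a_1 = 1: 6/1  (≤ bound)
a_2 = 2: 17/3  (≤ bound)
a_3 = 1: 23/4  (≤ bound)
a_4 = 10: 247/43  (≤ bound)
a_5 = 1: 270/47  (≤ bound)
a_6 = 2: 787/137  (≤ bound)
a_7 = 1: 1057/184  (> 148, stop)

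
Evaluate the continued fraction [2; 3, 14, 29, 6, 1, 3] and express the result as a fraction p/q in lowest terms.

78889/33922

Start with 3.
1 + 1/(3/1) = 1 + 1/3 = 4/3
6 + 1/(4/3) = 6 + 3/4 = 27/4
29 + 1/(27/4) = 29 + 4/27 = 787/27
14 + 1/(787/27) = 14 + 27/787 = 11045/787
3 + 1/(11045/787) = 3 + 787/11045 = 33922/11045
2 + 1/(33922/11045) = 2 + 11045/33922 = 78889/33922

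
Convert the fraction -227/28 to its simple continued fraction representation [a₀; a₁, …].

[-9; 1, 8, 3]

Repeatedly divide and take the remainder:
-227 ÷ 28 → quotient -9, remainder 25
28 ÷ 25 → quotient 1, remainder 3
25 ÷ 3 → quotient 8, remainder 1
3 ÷ 1 → quotient 3, remainder 0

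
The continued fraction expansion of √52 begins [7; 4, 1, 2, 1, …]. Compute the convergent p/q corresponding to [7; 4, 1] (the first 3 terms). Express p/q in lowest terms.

a_0 = 7: 7/1
a_1 = 4: 29/4
a_2 = 1: 36/5

36/5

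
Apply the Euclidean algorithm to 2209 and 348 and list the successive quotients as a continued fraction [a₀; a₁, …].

2209 ÷ 348 → quotient 6, remainder 121
348 ÷ 121 → quotient 2, remainder 106
121 ÷ 106 → quotient 1, remainder 15
106 ÷ 15 → quotient 7, remainder 1
15 ÷ 1 → quotient 15, remainder 0

[6; 2, 1, 7, 15]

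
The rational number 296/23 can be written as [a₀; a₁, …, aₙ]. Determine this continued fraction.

Apply division with remainder until the remainder is 0:
⌊296/23⌋ = 12, remainder 20
⌊23/20⌋ = 1, remainder 3
⌊20/3⌋ = 6, remainder 2
⌊3/2⌋ = 1, remainder 1
⌊2/1⌋ = 2, remainder 0

[12; 1, 6, 1, 2]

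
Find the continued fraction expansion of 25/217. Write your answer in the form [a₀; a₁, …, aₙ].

25 = 0·217 + 25, so a_0 = 0
217 = 8·25 + 17, so a_1 = 8
25 = 1·17 + 8, so a_2 = 1
17 = 2·8 + 1, so a_3 = 2
8 = 8·1 + 0, so a_4 = 8

[0; 8, 1, 2, 8]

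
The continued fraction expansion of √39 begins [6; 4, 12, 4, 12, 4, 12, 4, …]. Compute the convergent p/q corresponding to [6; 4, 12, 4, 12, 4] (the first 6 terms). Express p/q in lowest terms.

Collapse the nested fraction from the inside out:
Start with 4.
12 + 1/(4/1) = 12 + 1/4 = 49/4
4 + 1/(49/4) = 4 + 4/49 = 200/49
12 + 1/(200/49) = 12 + 49/200 = 2449/200
4 + 1/(2449/200) = 4 + 200/2449 = 9996/2449
6 + 1/(9996/2449) = 6 + 2449/9996 = 62425/9996

62425/9996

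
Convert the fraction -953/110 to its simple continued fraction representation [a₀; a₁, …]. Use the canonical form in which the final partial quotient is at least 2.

[-9; 2, 1, 36]

⌊-953/110⌋ = -9, remainder 37
⌊110/37⌋ = 2, remainder 36
⌊37/36⌋ = 1, remainder 1
⌊36/1⌋ = 36, remainder 0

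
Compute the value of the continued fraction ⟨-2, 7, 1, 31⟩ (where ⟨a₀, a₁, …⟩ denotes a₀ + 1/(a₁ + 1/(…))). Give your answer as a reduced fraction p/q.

-478/255

Starting at the tail and folding back:
Start with 31.
1 + 1/(31/1) = 1 + 1/31 = 32/31
7 + 1/(32/31) = 7 + 31/32 = 255/32
-2 + 1/(255/32) = -2 + 32/255 = -478/255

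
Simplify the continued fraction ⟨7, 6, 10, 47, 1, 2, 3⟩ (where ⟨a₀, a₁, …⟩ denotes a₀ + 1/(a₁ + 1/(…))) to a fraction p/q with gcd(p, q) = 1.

Compute successive convergents:
a_0 = 7: 7/1
a_1 = 6: 43/6
a_2 = 10: 437/61
a_3 = 47: 20582/2873
a_4 = 1: 21019/2934
a_5 = 2: 62620/8741
a_6 = 3: 208879/29157

208879/29157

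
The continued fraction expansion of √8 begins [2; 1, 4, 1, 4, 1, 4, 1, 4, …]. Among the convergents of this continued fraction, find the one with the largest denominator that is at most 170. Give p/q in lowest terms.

478/169

a_0 = 2: 2/1  (≤ bound)
a_1 = 1: 3/1  (≤ bound)
a_2 = 4: 14/5  (≤ bound)
a_3 = 1: 17/6  (≤ bound)
a_4 = 4: 82/29  (≤ bound)
a_5 = 1: 99/35  (≤ bound)
a_6 = 4: 478/169  (≤ bound)
a_7 = 1: 577/204  (> 170, stop)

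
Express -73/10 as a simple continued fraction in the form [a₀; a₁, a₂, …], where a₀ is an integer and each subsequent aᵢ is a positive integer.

[-8; 1, 2, 3]

Run the Euclidean algorithm, recording each quotient:
-73 = -8·10 + 7, so a_0 = -8
10 = 1·7 + 3, so a_1 = 1
7 = 2·3 + 1, so a_2 = 2
3 = 3·1 + 0, so a_3 = 3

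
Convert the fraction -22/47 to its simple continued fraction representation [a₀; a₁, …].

[-1; 1, 1, 7, 3]

⌊-22/47⌋ = -1, remainder 25
⌊47/25⌋ = 1, remainder 22
⌊25/22⌋ = 1, remainder 3
⌊22/3⌋ = 7, remainder 1
⌊3/1⌋ = 3, remainder 0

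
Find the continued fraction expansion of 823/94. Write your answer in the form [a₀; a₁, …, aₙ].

Run the Euclidean algorithm, recording each quotient:
⌊823/94⌋ = 8, remainder 71
⌊94/71⌋ = 1, remainder 23
⌊71/23⌋ = 3, remainder 2
⌊23/2⌋ = 11, remainder 1
⌊2/1⌋ = 2, remainder 0

[8; 1, 3, 11, 2]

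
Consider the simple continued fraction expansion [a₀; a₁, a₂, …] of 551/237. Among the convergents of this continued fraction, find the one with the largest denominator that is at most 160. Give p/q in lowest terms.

93/40

a_0 = 2: 2/1  (≤ bound)
a_1 = 3: 7/3  (≤ bound)
a_2 = 12: 86/37  (≤ bound)
a_3 = 1: 93/40  (≤ bound)
a_4 = 5: 551/237  (> 160, stop)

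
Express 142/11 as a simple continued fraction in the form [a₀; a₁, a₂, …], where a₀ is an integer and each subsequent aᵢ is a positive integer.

142 = 12·11 + 10, so a_0 = 12
11 = 1·10 + 1, so a_1 = 1
10 = 10·1 + 0, so a_2 = 10

[12; 1, 10]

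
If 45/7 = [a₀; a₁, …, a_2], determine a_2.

3

Run the Euclidean algorithm, recording each quotient:
45 ÷ 7 → quotient 6, remainder 3
7 ÷ 3 → quotient 2, remainder 1
3 ÷ 1 → quotient 3, remainder 0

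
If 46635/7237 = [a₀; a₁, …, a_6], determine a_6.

5

46635 = 6·7237 + 3213, so a_0 = 6
7237 = 2·3213 + 811, so a_1 = 2
3213 = 3·811 + 780, so a_2 = 3
811 = 1·780 + 31, so a_3 = 1
780 = 25·31 + 5, so a_4 = 25
31 = 6·5 + 1, so a_5 = 6
5 = 5·1 + 0, so a_6 = 5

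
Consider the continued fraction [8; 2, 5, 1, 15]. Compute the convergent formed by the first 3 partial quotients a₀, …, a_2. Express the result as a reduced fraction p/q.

93/11

Start with 5.
2 + 1/(5/1) = 2 + 1/5 = 11/5
8 + 1/(11/5) = 8 + 5/11 = 93/11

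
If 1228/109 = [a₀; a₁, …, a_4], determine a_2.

⌊1228/109⌋ = 11, remainder 29
⌊109/29⌋ = 3, remainder 22
⌊29/22⌋ = 1, remainder 7

1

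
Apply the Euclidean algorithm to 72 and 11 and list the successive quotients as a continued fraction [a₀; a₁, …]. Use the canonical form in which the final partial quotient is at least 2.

Apply division with remainder until the remainder is 0:
⌊72/11⌋ = 6, remainder 6
⌊11/6⌋ = 1, remainder 5
⌊6/5⌋ = 1, remainder 1
⌊5/1⌋ = 5, remainder 0

[6; 1, 1, 5]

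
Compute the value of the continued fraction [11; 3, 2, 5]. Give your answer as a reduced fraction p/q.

Use the convergent recurrence hₖ = aₖ·hₖ₋₁ + hₖ₋₂ (and likewise for the denominators kₖ):
a_0 = 11: 11/1
a_1 = 3: 34/3
a_2 = 2: 79/7
a_3 = 5: 429/38

429/38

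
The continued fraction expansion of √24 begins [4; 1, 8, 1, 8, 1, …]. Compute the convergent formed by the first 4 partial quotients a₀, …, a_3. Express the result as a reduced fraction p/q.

a_0 = 4: 4/1
a_1 = 1: 5/1
a_2 = 8: 44/9
a_3 = 1: 49/10

49/10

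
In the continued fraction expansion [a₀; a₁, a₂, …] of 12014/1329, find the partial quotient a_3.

⌊12014/1329⌋ = 9, remainder 53
⌊1329/53⌋ = 25, remainder 4
⌊53/4⌋ = 13, remainder 1
⌊4/1⌋ = 4, remainder 0

4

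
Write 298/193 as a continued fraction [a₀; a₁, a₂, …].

[1; 1, 1, 5, 5, 1, 2]

298 = 1·193 + 105, so a_0 = 1
193 = 1·105 + 88, so a_1 = 1
105 = 1·88 + 17, so a_2 = 1
88 = 5·17 + 3, so a_3 = 5
17 = 5·3 + 2, so a_4 = 5
3 = 1·2 + 1, so a_5 = 1
2 = 2·1 + 0, so a_6 = 2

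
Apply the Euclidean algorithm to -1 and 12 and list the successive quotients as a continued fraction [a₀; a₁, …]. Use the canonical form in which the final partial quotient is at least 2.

[-1; 1, 11]

-1 ÷ 12 → quotient -1, remainder 11
12 ÷ 11 → quotient 1, remainder 1
11 ÷ 1 → quotient 11, remainder 0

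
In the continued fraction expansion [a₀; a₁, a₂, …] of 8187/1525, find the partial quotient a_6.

3

8187 = 5·1525 + 562, so a_0 = 5
1525 = 2·562 + 401, so a_1 = 2
562 = 1·401 + 161, so a_2 = 1
401 = 2·161 + 79, so a_3 = 2
161 = 2·79 + 3, so a_4 = 2
79 = 26·3 + 1, so a_5 = 26
3 = 3·1 + 0, so a_6 = 3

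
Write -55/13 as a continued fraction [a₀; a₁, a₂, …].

[-5; 1, 3, 3]

-55 ÷ 13 → quotient -5, remainder 10
13 ÷ 10 → quotient 1, remainder 3
10 ÷ 3 → quotient 3, remainder 1
3 ÷ 1 → quotient 3, remainder 0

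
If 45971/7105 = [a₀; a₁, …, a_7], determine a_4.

8

⌊45971/7105⌋ = 6, remainder 3341
⌊7105/3341⌋ = 2, remainder 423
⌊3341/423⌋ = 7, remainder 380
⌊423/380⌋ = 1, remainder 43
⌊380/43⌋ = 8, remainder 36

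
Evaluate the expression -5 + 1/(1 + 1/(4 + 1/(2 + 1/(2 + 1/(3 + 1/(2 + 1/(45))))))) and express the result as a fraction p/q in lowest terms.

a_0 = -5: -5/1
a_1 = 1: -4/1
a_2 = 4: -21/5
a_3 = 2: -46/11
a_4 = 2: -113/27
a_5 = 3: -385/92
a_6 = 2: -883/211
a_7 = 45: -40120/9587

-40120/9587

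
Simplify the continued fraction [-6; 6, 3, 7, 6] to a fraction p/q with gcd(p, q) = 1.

a_0 = -6: -6/1
a_1 = 6: -35/6
a_2 = 3: -111/19
a_3 = 7: -812/139
a_4 = 6: -4983/853

-4983/853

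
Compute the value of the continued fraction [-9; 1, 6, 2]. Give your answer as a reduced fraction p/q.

-122/15

Build up convergents one term at a time:
a_0 = -9: -9/1
a_1 = 1: -8/1
a_2 = 6: -57/7
a_3 = 2: -122/15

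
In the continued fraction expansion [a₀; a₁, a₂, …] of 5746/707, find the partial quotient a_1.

5746 = 8·707 + 90, so a_0 = 8
707 = 7·90 + 77, so a_1 = 7

7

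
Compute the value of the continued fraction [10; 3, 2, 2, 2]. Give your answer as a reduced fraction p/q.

Start with 2.
2 + 1/(2/1) = 2 + 1/2 = 5/2
2 + 1/(5/2) = 2 + 2/5 = 12/5
3 + 1/(12/5) = 3 + 5/12 = 41/12
10 + 1/(41/12) = 10 + 12/41 = 422/41

422/41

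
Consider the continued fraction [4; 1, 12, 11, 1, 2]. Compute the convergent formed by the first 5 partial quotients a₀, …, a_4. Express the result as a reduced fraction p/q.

773/157

Start with 1.
11 + 1/(1/1) = 11 + 1/1 = 12/1
12 + 1/(12/1) = 12 + 1/12 = 145/12
1 + 1/(145/12) = 1 + 12/145 = 157/145
4 + 1/(157/145) = 4 + 145/157 = 773/157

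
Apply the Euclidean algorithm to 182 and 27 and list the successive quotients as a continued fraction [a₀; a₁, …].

⌊182/27⌋ = 6, remainder 20
⌊27/20⌋ = 1, remainder 7
⌊20/7⌋ = 2, remainder 6
⌊7/6⌋ = 1, remainder 1
⌊6/1⌋ = 6, remainder 0

[6; 1, 2, 1, 6]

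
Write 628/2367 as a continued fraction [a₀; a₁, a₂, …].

[0; 3, 1, 3, 3, 48]

628 ÷ 2367 → quotient 0, remainder 628
2367 ÷ 628 → quotient 3, remainder 483
628 ÷ 483 → quotient 1, remainder 145
483 ÷ 145 → quotient 3, remainder 48
145 ÷ 48 → quotient 3, remainder 1
48 ÷ 1 → quotient 48, remainder 0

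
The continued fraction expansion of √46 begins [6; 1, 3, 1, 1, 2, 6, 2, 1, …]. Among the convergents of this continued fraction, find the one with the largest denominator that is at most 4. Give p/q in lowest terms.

a_0 = 6: 6/1  (≤ bound)
a_1 = 1: 7/1  (≤ bound)
a_2 = 3: 27/4  (≤ bound)
a_3 = 1: 34/5  (> 4, stop)

27/4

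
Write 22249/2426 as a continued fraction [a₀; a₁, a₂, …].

Repeatedly divide and take the remainder:
22249 = 9·2426 + 415, so a_0 = 9
2426 = 5·415 + 351, so a_1 = 5
415 = 1·351 + 64, so a_2 = 1
351 = 5·64 + 31, so a_3 = 5
64 = 2·31 + 2, so a_4 = 2
31 = 15·2 + 1, so a_5 = 15
2 = 2·1 + 0, so a_6 = 2

[9; 5, 1, 5, 2, 15, 2]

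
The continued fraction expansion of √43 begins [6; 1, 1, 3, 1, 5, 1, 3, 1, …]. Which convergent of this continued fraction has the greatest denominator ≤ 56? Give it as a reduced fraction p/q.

a_0 = 6: 6/1  (≤ bound)
a_1 = 1: 7/1  (≤ bound)
a_2 = 1: 13/2  (≤ bound)
a_3 = 3: 46/7  (≤ bound)
a_4 = 1: 59/9  (≤ bound)
a_5 = 5: 341/52  (≤ bound)
a_6 = 1: 400/61  (> 56, stop)

341/52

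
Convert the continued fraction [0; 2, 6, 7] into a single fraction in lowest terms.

43/93

Collapse the nested fraction from the inside out:
Start with 7.
6 + 1/(7/1) = 6 + 1/7 = 43/7
2 + 1/(43/7) = 2 + 7/43 = 93/43
0 + 1/(93/43) = 0 + 43/93 = 43/93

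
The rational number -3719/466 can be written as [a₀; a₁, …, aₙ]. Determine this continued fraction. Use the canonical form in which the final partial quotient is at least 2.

Repeatedly divide and take the remainder:
-3719 ÷ 466 → quotient -8, remainder 9
466 ÷ 9 → quotient 51, remainder 7
9 ÷ 7 → quotient 1, remainder 2
7 ÷ 2 → quotient 3, remainder 1
2 ÷ 1 → quotient 2, remainder 0

[-8; 51, 1, 3, 2]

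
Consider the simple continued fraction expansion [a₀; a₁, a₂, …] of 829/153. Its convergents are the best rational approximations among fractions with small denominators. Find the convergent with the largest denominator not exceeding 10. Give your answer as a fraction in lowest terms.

a_0 = 5: 5/1  (≤ bound)
a_1 = 2: 11/2  (≤ bound)
a_2 = 2: 27/5  (≤ bound)
a_3 = 1: 38/7  (≤ bound)
a_4 = 1: 65/12  (> 10, stop)

38/7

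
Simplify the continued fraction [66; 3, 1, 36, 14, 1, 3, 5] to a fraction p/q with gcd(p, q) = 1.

3024655/45654

Work from the innermost term outward:
Start with 5.
3 + 1/(5/1) = 3 + 1/5 = 16/5
1 + 1/(16/5) = 1 + 5/16 = 21/16
14 + 1/(21/16) = 14 + 16/21 = 310/21
36 + 1/(310/21) = 36 + 21/310 = 11181/310
1 + 1/(11181/310) = 1 + 310/11181 = 11491/11181
3 + 1/(11491/11181) = 3 + 11181/11491 = 45654/11491
66 + 1/(45654/11491) = 66 + 11491/45654 = 3024655/45654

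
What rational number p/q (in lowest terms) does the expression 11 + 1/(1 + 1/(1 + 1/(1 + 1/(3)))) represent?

128/11

Collapse the nested fraction from the inside out:
Start with 3.
1 + 1/(3/1) = 1 + 1/3 = 4/3
1 + 1/(4/3) = 1 + 3/4 = 7/4
1 + 1/(7/4) = 1 + 4/7 = 11/7
11 + 1/(11/7) = 11 + 7/11 = 128/11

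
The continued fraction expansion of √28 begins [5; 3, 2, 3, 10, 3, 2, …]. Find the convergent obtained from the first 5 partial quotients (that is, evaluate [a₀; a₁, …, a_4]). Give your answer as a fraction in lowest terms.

Start with 10.
3 + 1/(10/1) = 3 + 1/10 = 31/10
2 + 1/(31/10) = 2 + 10/31 = 72/31
3 + 1/(72/31) = 3 + 31/72 = 247/72
5 + 1/(247/72) = 5 + 72/247 = 1307/247

1307/247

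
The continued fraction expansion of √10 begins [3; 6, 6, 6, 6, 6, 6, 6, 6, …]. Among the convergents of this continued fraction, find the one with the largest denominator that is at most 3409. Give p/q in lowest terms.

List convergents until the denominator exceeds the bound:
a_0 = 3: 3/1  (≤ bound)
a_1 = 6: 19/6  (≤ bound)
a_2 = 6: 117/37  (≤ bound)
a_3 = 6: 721/228  (≤ bound)
a_4 = 6: 4443/1405  (≤ bound)
a_5 = 6: 27379/8658  (> 3409, stop)

4443/1405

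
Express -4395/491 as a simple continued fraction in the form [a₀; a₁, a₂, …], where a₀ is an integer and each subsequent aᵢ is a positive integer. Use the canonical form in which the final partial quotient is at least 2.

-4395 ÷ 491 → quotient -9, remainder 24
491 ÷ 24 → quotient 20, remainder 11
24 ÷ 11 → quotient 2, remainder 2
11 ÷ 2 → quotient 5, remainder 1
2 ÷ 1 → quotient 2, remainder 0

[-9; 20, 2, 5, 2]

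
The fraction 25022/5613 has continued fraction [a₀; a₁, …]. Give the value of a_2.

5

⌊25022/5613⌋ = 4, remainder 2570
⌊5613/2570⌋ = 2, remainder 473
⌊2570/473⌋ = 5, remainder 205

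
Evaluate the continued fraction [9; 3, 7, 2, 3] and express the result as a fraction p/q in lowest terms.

Start with 3.
2 + 1/(3/1) = 2 + 1/3 = 7/3
7 + 1/(7/3) = 7 + 3/7 = 52/7
3 + 1/(52/7) = 3 + 7/52 = 163/52
9 + 1/(163/52) = 9 + 52/163 = 1519/163

1519/163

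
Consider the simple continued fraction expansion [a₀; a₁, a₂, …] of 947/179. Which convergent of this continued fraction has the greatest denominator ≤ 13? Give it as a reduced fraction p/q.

a_0 = 5: 5/1  (≤ bound)
a_1 = 3: 16/3  (≤ bound)
a_2 = 2: 37/7  (≤ bound)
a_3 = 3: 127/24  (> 13, stop)

37/7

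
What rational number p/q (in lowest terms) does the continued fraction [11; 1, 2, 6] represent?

222/19

Build up convergents one term at a time:
a_0 = 11: 11/1
a_1 = 1: 12/1
a_2 = 2: 35/3
a_3 = 6: 222/19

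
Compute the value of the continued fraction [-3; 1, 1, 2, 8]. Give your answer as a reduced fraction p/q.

a_0 = -3: -3/1
a_1 = 1: -2/1
a_2 = 1: -5/2
a_3 = 2: -12/5
a_4 = 8: -101/42

-101/42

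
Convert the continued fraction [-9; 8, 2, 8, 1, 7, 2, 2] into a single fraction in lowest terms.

Compute successive convergents:
a_0 = -9: -9/1
a_1 = 8: -71/8
a_2 = 2: -151/17
a_3 = 8: -1279/144
a_4 = 1: -1430/161
a_5 = 7: -11289/1271
a_6 = 2: -24008/2703
a_7 = 2: -59305/6677

-59305/6677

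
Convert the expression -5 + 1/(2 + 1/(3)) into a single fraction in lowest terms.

a_0 = -5: -5/1
a_1 = 2: -9/2
a_2 = 3: -32/7

-32/7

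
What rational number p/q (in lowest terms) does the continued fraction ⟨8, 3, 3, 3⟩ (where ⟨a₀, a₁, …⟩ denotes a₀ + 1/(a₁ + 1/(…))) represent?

274/33

Starting at the tail and folding back:
Start with 3.
3 + 1/(3/1) = 3 + 1/3 = 10/3
3 + 1/(10/3) = 3 + 3/10 = 33/10
8 + 1/(33/10) = 8 + 10/33 = 274/33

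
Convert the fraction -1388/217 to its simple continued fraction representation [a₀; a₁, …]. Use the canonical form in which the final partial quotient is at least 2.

⌊-1388/217⌋ = -7, remainder 131
⌊217/131⌋ = 1, remainder 86
⌊131/86⌋ = 1, remainder 45
⌊86/45⌋ = 1, remainder 41
⌊45/41⌋ = 1, remainder 4
⌊41/4⌋ = 10, remainder 1
⌊4/1⌋ = 4, remainder 0

[-7; 1, 1, 1, 1, 10, 4]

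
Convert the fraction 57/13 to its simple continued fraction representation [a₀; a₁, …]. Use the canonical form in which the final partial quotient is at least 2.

[4; 2, 1, 1, 2]

⌊57/13⌋ = 4, remainder 5
⌊13/5⌋ = 2, remainder 3
⌊5/3⌋ = 1, remainder 2
⌊3/2⌋ = 1, remainder 1
⌊2/1⌋ = 2, remainder 0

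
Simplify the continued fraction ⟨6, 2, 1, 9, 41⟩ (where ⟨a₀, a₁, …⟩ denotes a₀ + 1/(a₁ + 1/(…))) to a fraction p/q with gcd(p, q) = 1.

Collapse the nested fraction from the inside out:
Start with 41.
9 + 1/(41/1) = 9 + 1/41 = 370/41
1 + 1/(370/41) = 1 + 41/370 = 411/370
2 + 1/(411/370) = 2 + 370/411 = 1192/411
6 + 1/(1192/411) = 6 + 411/1192 = 7563/1192

7563/1192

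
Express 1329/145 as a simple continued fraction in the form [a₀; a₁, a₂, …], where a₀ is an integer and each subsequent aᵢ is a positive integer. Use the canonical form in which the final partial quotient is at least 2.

1329 = 9·145 + 24, so a_0 = 9
145 = 6·24 + 1, so a_1 = 6
24 = 24·1 + 0, so a_2 = 24

[9; 6, 24]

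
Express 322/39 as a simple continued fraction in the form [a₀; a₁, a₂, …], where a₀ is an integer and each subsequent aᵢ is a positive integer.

[8; 3, 1, 9]

Apply division with remainder until the remainder is 0:
⌊322/39⌋ = 8, remainder 10
⌊39/10⌋ = 3, remainder 9
⌊10/9⌋ = 1, remainder 1
⌊9/1⌋ = 9, remainder 0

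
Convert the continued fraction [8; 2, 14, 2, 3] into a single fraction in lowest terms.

1773/209

a_0 = 8: 8/1
a_1 = 2: 17/2
a_2 = 14: 246/29
a_3 = 2: 509/60
a_4 = 3: 1773/209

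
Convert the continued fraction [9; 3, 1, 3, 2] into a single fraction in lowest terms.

315/34

Start with 2.
3 + 1/(2/1) = 3 + 1/2 = 7/2
1 + 1/(7/2) = 1 + 2/7 = 9/7
3 + 1/(9/7) = 3 + 7/9 = 34/9
9 + 1/(34/9) = 9 + 9/34 = 315/34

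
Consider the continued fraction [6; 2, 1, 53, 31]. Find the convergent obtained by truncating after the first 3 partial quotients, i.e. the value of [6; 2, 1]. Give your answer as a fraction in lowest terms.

19/3

Start with 1.
2 + 1/(1/1) = 2 + 1/1 = 3/1
6 + 1/(3/1) = 6 + 1/3 = 19/3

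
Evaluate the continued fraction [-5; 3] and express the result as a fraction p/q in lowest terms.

-14/3

Start with 3.
-5 + 1/(3/1) = -5 + 1/3 = -14/3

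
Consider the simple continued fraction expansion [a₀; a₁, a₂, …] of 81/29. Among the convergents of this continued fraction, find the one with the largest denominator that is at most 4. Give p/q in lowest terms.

List convergents until the denominator exceeds the bound:
a_0 = 2: 2/1  (≤ bound)
a_1 = 1: 3/1  (≤ bound)
a_2 = 3: 11/4  (≤ bound)
a_3 = 1: 14/5  (> 4, stop)

11/4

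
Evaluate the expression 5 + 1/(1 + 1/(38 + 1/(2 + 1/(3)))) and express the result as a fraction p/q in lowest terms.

1649/276

Collapse the nested fraction from the inside out:
Start with 3.
2 + 1/(3/1) = 2 + 1/3 = 7/3
38 + 1/(7/3) = 38 + 3/7 = 269/7
1 + 1/(269/7) = 1 + 7/269 = 276/269
5 + 1/(276/269) = 5 + 269/276 = 1649/276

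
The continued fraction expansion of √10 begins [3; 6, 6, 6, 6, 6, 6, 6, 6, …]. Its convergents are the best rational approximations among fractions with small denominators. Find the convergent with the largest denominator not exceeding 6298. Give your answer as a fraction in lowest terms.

4443/1405

List convergents until the denominator exceeds the bound:
a_0 = 3: 3/1  (≤ bound)
a_1 = 6: 19/6  (≤ bound)
a_2 = 6: 117/37  (≤ bound)
a_3 = 6: 721/228  (≤ bound)
a_4 = 6: 4443/1405  (≤ bound)
a_5 = 6: 27379/8658  (> 6298, stop)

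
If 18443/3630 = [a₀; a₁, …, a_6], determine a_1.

12

Repeatedly divide and take the remainder:
18443 ÷ 3630 → quotient 5, remainder 293
3630 ÷ 293 → quotient 12, remainder 114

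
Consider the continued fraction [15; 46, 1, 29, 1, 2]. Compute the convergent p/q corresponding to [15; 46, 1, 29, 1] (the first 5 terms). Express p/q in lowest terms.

Start with 1.
29 + 1/(1/1) = 29 + 1/1 = 30/1
1 + 1/(30/1) = 1 + 1/30 = 31/30
46 + 1/(31/30) = 46 + 30/31 = 1456/31
15 + 1/(1456/31) = 15 + 31/1456 = 21871/1456

21871/1456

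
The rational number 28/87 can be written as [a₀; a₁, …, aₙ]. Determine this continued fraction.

⌊28/87⌋ = 0, remainder 28
⌊87/28⌋ = 3, remainder 3
⌊28/3⌋ = 9, remainder 1
⌊3/1⌋ = 3, remainder 0

[0; 3, 9, 3]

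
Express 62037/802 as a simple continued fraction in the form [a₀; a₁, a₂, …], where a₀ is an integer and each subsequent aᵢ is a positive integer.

⌊62037/802⌋ = 77, remainder 283
⌊802/283⌋ = 2, remainder 236
⌊283/236⌋ = 1, remainder 47
⌊236/47⌋ = 5, remainder 1
⌊47/1⌋ = 47, remainder 0

[77; 2, 1, 5, 47]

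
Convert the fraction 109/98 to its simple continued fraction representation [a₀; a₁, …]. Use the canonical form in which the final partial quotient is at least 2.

⌊109/98⌋ = 1, remainder 11
⌊98/11⌋ = 8, remainder 10
⌊11/10⌋ = 1, remainder 1
⌊10/1⌋ = 10, remainder 0

[1; 8, 1, 10]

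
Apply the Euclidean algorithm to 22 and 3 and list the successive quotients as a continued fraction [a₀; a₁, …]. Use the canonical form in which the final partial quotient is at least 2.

[7; 3]

Apply division with remainder until the remainder is 0:
⌊22/3⌋ = 7, remainder 1
⌊3/1⌋ = 3, remainder 0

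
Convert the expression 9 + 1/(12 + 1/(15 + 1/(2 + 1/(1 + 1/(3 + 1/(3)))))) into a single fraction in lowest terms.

60601/6672

Start with 3.
3 + 1/(3/1) = 3 + 1/3 = 10/3
1 + 1/(10/3) = 1 + 3/10 = 13/10
2 + 1/(13/10) = 2 + 10/13 = 36/13
15 + 1/(36/13) = 15 + 13/36 = 553/36
12 + 1/(553/36) = 12 + 36/553 = 6672/553
9 + 1/(6672/553) = 9 + 553/6672 = 60601/6672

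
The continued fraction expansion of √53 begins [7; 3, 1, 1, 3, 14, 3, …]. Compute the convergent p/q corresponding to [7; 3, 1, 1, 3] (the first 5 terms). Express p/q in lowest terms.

Use the convergent recurrence hₖ = aₖ·hₖ₋₁ + hₖ₋₂ (and likewise for the denominators kₖ):
a_0 = 7: 7/1
a_1 = 3: 22/3
a_2 = 1: 29/4
a_3 = 1: 51/7
a_4 = 3: 182/25

182/25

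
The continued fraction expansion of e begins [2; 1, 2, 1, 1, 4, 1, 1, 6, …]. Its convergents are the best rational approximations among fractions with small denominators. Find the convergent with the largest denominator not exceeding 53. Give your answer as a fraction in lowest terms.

a_0 = 2: 2/1  (≤ bound)
a_1 = 1: 3/1  (≤ bound)
a_2 = 2: 8/3  (≤ bound)
a_3 = 1: 11/4  (≤ bound)
a_4 = 1: 19/7  (≤ bound)
a_5 = 4: 87/32  (≤ bound)
a_6 = 1: 106/39  (≤ bound)
a_7 = 1: 193/71  (> 53, stop)

106/39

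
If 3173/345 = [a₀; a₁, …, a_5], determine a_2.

13

3173 = 9·345 + 68, so a_0 = 9
345 = 5·68 + 5, so a_1 = 5
68 = 13·5 + 3, so a_2 = 13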